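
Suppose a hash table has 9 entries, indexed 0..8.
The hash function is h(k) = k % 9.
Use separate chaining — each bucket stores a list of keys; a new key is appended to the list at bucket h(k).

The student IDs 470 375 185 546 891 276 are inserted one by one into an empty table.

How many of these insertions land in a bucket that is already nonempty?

Insert 470: h=2, bucket 2 empty -> new chain.
Insert 375: h=6, bucket 6 empty -> new chain.
Insert 185: h=5, bucket 5 empty -> new chain.
Insert 546: h=6, bucket 6 nonempty -> append to chain.
Insert 891: h=0, bucket 0 empty -> new chain.
Insert 276: h=6, bucket 6 nonempty -> append to chain.
Final buckets:
0: 891
1: -
2: 470
3: -
4: -
5: 185
6: 375 -> 546 -> 276
7: -
8: -

2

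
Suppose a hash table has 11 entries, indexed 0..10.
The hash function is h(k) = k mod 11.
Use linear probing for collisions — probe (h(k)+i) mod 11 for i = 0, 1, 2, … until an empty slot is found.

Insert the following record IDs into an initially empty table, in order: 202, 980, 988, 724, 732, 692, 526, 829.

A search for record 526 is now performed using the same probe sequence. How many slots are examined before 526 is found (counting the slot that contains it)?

5

Insert 202: h=4, slot 4 empty -> index 4.
Insert 980: h=1, slot 1 empty -> index 1.
Insert 988: h=9, slot 9 empty -> index 9.
Insert 724: h=9, slot 9 occupied -> index 10.
Insert 732: h=6, slot 6 empty -> index 6.
Insert 692: h=10, slot 10 occupied -> index 0.
Insert 526: h=9, slots 9,10,0,1 occupied -> index 2.
Insert 829: h=4, slot 4 occupied -> index 5.
Table: [692, 980, 526, _, 202, 829, 732, _, _, 988, 724]
Lookup 526: h=9, probe 9,10,0,1,2 → found at 2.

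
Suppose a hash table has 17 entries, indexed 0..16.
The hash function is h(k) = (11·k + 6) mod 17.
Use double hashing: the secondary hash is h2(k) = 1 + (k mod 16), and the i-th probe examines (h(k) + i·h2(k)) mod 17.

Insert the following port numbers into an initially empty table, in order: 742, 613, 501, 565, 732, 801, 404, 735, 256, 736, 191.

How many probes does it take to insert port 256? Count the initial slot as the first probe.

3

Insert 742: h=8, slot 8 empty -> index 8.
Insert 613: h=0, slot 0 empty -> index 0.
Insert 501: h=9, slot 9 empty -> index 9.
Insert 565: h=16, slot 16 empty -> index 16.
Insert 732: h=0, h2=13, slot 0 occupied -> index 13.
Insert 801: h=11, slot 11 empty -> index 11.
Insert 404: h=13, h2=5, slot 13 occupied -> index 1.
Insert 735: h=16, h2=16, slot 16 occupied -> index 15.
Insert 256: h=0, h2=1, slots 0,1 occupied -> index 2.
Insert 736: h=10, slot 10 empty -> index 10.
Insert 191: h=16, h2=16, slots 16,15 occupied -> index 14.
Table: [613, 404, 256, -, -, -, -, -, 742, 501, 736, 801, -, 732, 191, 735, 565]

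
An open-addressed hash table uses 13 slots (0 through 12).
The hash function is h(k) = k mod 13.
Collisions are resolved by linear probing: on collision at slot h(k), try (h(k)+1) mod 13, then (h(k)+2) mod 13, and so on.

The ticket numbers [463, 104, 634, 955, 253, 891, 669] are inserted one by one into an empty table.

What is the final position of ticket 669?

11

463 hashes to 8; slot 8 is free -> place at 8.
104 hashes to 0; slot 0 is free -> place at 0.
634 hashes to 10; slot 10 is free -> place at 10.
955 hashes to 6; slot 6 is free -> place at 6.
253 hashes to 6; 6 taken -> place at 7.
891 hashes to 7; 7,8 taken -> place at 9.
669 hashes to 6; 6,7,8,9,10 taken -> place at 11.
Table: [104, ∅, ∅, ∅, ∅, ∅, 955, 253, 463, 891, 634, 669, ∅]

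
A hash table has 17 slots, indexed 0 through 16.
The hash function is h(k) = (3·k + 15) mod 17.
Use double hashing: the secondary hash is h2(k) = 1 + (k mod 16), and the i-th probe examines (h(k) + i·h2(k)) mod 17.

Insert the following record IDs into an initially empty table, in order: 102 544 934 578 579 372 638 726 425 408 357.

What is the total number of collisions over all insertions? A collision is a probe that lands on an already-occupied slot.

Insert 102: h=15, slot 15 empty => index 15.
Insert 544: h=15, h2=1, slot 15 occupied => index 16.
Insert 934: h=12, slot 12 empty => index 12.
Insert 578: h=15, h2=3, slot 15 occupied => index 1.
Insert 579: h=1, h2=4, slot 1 occupied => index 5.
Insert 372: h=9, slot 9 empty => index 9.
Insert 638: h=8, slot 8 empty => index 8.
Insert 726: h=0, slot 0 empty => index 0.
Insert 425: h=15, h2=10, slots 15,8,1 occupied => index 11.
Insert 408: h=15, h2=9, slot 15 occupied => index 7.
Insert 357: h=15, h2=6, slot 15 occupied => index 4.
Table: [726, 578, ∅, ∅, 357, 579, ∅, 408, 638, 372, ∅, 425, 934, ∅, ∅, 102, 544]

8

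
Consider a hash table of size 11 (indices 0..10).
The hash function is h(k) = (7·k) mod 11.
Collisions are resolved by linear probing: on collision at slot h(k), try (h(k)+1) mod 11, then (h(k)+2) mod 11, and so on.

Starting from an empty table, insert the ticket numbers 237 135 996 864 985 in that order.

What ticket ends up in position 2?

237: h=9 => slot 9
135: h=10 => slot 10
996: h=9, probe 9,10,0 => slot 0
864: h=9, probe 9,10,0,1 => slot 1
985: h=9, probe 9,10,0,1,2 => slot 2
Table: [996, 864, 985, —, —, —, —, —, —, 237, 135]

985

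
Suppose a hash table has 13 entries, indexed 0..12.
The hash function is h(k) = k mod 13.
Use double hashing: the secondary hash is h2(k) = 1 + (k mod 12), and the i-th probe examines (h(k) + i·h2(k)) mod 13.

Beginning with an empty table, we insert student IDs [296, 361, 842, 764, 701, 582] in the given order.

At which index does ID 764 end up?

6

296: h=10 → slot 10
361: h=10, h2=2, probe 10,12 → slot 12
842: h=10, h2=3, probe 10,0 → slot 0
764: h=10, h2=9, probe 10,6 → slot 6
701: h=12, h2=6, probe 12,5 → slot 5
582: h=10, h2=7, probe 10,4 → slot 4
Table: [842, ., ., ., 582, 701, 764, ., ., ., 296, ., 361]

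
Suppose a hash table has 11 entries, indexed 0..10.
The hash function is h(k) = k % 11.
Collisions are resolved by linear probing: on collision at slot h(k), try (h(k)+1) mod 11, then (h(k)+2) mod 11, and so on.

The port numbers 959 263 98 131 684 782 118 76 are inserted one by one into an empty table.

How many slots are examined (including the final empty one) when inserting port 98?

2

959: h=2 → slot 2
263: h=10 → slot 10
98: h=10, probe 10,0 → slot 0
131: h=10, probe 10,0,1 → slot 1
684: h=2, probe 2,3 → slot 3
782: h=1, probe 1,2,3,4 → slot 4
118: h=8 → slot 8
76: h=10, probe 10,0,1,2,3,4,5 → slot 5
Table: [98, 131, 959, 684, 782, 76, ., ., 118, ., 263]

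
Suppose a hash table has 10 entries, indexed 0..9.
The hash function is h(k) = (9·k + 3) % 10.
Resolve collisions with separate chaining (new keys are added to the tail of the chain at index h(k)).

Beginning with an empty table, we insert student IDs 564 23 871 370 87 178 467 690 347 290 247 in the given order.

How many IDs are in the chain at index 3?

Insert 564: h=9, bucket 9 empty -> new chain.
Insert 23: h=0, bucket 0 empty -> new chain.
Insert 871: h=2, bucket 2 empty -> new chain.
Insert 370: h=3, bucket 3 empty -> new chain.
Insert 87: h=6, bucket 6 empty -> new chain.
Insert 178: h=5, bucket 5 empty -> new chain.
Insert 467: h=6, bucket 6 nonempty -> append to chain.
Insert 690: h=3, bucket 3 nonempty -> append to chain.
Insert 347: h=6, bucket 6 nonempty -> append to chain.
Insert 290: h=3, bucket 3 nonempty -> append to chain.
Insert 247: h=6, bucket 6 nonempty -> append to chain.
Final buckets:
0: 23
1: —
2: 871
3: 370 -> 690 -> 290
4: —
5: 178
6: 87 -> 467 -> 347 -> 247
7: —
8: —
9: 564

3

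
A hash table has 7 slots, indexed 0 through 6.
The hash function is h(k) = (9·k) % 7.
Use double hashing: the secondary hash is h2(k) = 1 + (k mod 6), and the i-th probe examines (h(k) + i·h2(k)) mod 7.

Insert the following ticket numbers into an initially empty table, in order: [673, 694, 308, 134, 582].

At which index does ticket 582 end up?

673 hashes to 2; slot 2 is free -> place at 2.
694 hashes to 2, h2=5; 2 taken -> place at 0.
308 hashes to 0, h2=3; 0 taken -> place at 3.
134 hashes to 2, h2=3; 2 taken -> place at 5.
582 hashes to 2, h2=1; 2,3 taken -> place at 4.
Table: [694, ., 673, 308, 582, 134, .]

4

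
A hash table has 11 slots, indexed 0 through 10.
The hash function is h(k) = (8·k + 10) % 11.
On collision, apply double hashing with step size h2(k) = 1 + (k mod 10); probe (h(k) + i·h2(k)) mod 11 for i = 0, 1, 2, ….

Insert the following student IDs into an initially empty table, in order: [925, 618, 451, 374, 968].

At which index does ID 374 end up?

925 hashes to 7; slot 7 is free => place at 7.
618 hashes to 4; slot 4 is free => place at 4.
451 hashes to 10; slot 10 is free => place at 10.
374 hashes to 10, h2=5; 10,4 taken => place at 9.
968 hashes to 10, h2=9; 10 taken => place at 8.
Table: [-, -, -, -, 618, -, -, 925, 968, 374, 451]

9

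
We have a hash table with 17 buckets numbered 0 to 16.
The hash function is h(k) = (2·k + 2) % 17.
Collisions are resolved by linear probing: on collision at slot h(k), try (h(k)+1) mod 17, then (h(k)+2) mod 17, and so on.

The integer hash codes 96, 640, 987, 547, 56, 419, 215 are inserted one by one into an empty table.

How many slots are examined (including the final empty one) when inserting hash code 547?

96: h=7 => slot 7
640: h=7, probe 7,8 => slot 8
987: h=4 => slot 4
547: h=8, probe 8,9 => slot 9
56: h=12 => slot 12
419: h=7, probe 7,8,9,10 => slot 10
215: h=7, probe 7,8,9,10,11 => slot 11
Table: [-, -, -, -, 987, -, -, 96, 640, 547, 419, 215, 56, -, -, -, -]

2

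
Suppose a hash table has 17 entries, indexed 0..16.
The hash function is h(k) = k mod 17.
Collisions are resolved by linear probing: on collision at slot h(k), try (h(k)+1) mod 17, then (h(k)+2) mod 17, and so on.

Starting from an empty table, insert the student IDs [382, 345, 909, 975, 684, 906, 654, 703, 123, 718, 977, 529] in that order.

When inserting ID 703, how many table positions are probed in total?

6

382: h=8 → slot 8
345: h=5 → slot 5
909: h=8, probe 8,9 → slot 9
975: h=6 → slot 6
684: h=4 → slot 4
906: h=5, probe 5,6,7 → slot 7
654: h=8, probe 8,9,10 → slot 10
703: h=6, probe 6,7,8,9,10,11 → slot 11
123: h=4, probe 4,5,6,7,8,9,10,11,12 → slot 12
718: h=4, probe 4,5,6,7,8,9,10,11,12,13 → slot 13
977: h=8, probe 8,9,10,11,12,13,14 → slot 14
529: h=2 → slot 2
Table: [-, -, 529, -, 684, 345, 975, 906, 382, 909, 654, 703, 123, 718, 977, -, -]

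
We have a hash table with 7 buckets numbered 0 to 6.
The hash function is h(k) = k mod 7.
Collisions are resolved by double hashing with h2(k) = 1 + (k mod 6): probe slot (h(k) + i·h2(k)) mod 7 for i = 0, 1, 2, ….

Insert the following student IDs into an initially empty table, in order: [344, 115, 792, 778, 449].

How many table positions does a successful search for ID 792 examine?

Insert 344: h=1, slot 1 empty => index 1.
Insert 115: h=3, slot 3 empty => index 3.
Insert 792: h=1, h2=1, slot 1 occupied => index 2.
Insert 778: h=1, h2=5, slot 1 occupied => index 6.
Insert 449: h=1, h2=6, slot 1 occupied => index 0.
Table: [449, 344, 792, 115, -, -, 778]
Lookup 792: h=1, h2=1, probe 1,2 → found at 2.

2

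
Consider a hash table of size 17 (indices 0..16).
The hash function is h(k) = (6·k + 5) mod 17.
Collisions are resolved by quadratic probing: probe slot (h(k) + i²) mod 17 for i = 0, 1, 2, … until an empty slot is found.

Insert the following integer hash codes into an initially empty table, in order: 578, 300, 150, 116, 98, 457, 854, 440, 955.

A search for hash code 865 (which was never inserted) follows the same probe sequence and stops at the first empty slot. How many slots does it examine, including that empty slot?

3

Insert 578: h=5, slot 5 empty => index 5.
Insert 300: h=3, slot 3 empty => index 3.
Insert 150: h=4, slot 4 empty => index 4.
Insert 116: h=4, slots 4,5 occupied => index 8.
Insert 98: h=15, slot 15 empty => index 15.
Insert 457: h=10, slot 10 empty => index 10.
Insert 854: h=12, slot 12 empty => index 12.
Insert 440: h=10, slot 10 occupied => index 11.
Insert 955: h=6, slot 6 empty => index 6.
Table: [_, _, _, 300, 150, 578, 955, _, 116, _, 457, 440, 854, _, _, 98, _]
Lookup 865: h=10, probe 10,11,14 → slot 14 empty, not found.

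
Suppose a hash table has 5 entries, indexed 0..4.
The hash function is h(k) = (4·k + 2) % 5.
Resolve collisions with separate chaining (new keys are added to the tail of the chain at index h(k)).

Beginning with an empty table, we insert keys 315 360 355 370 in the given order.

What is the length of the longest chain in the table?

Insert 315: h=2, bucket 2 empty -> new chain.
Insert 360: h=2, bucket 2 nonempty -> append to chain.
Insert 355: h=2, bucket 2 nonempty -> append to chain.
Insert 370: h=2, bucket 2 nonempty -> append to chain.
Final buckets:
0: _
1: _
2: 315 -> 360 -> 355 -> 370
3: _
4: _

4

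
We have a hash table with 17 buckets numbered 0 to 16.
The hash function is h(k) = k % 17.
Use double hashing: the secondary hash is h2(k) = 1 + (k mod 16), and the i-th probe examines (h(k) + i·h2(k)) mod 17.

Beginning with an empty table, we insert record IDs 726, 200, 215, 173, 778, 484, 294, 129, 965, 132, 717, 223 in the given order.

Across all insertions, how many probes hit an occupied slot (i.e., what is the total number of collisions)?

726: h=12 → slot 12
200: h=13 → slot 13
215: h=11 → slot 11
173: h=3 → slot 3
778: h=13, h2=11, probe 13,7 → slot 7
484: h=8 → slot 8
294: h=5 → slot 5
129: h=10 → slot 10
965: h=13, h2=6, probe 13,2 → slot 2
132: h=13, h2=5, probe 13,1 → slot 1
717: h=3, h2=14, probe 3,0 → slot 0
223: h=2, h2=16, probe 2,1,0,16 → slot 16
Table: [717, 132, 965, 173, —, 294, —, 778, 484, —, 129, 215, 726, 200, —, —, 223]

7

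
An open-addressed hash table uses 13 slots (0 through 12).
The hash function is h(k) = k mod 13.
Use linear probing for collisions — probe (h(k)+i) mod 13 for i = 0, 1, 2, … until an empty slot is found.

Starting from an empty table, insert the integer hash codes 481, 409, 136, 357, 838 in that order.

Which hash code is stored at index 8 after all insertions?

357

481 hashes to 0; slot 0 is free → place at 0.
409 hashes to 6; slot 6 is free → place at 6.
136 hashes to 6; 6 taken → place at 7.
357 hashes to 6; 6,7 taken → place at 8.
838 hashes to 6; 6,7,8 taken → place at 9.
Table: [481, ∅, ∅, ∅, ∅, ∅, 409, 136, 357, 838, ∅, ∅, ∅]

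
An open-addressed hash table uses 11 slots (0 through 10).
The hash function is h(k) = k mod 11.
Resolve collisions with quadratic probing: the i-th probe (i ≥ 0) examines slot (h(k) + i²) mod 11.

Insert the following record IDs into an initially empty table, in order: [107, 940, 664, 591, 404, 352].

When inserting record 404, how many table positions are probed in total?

3

107: h=8 => slot 8
940: h=5 => slot 5
664: h=4 => slot 4
591: h=8, probe 8,9 => slot 9
404: h=8, probe 8,9,1 => slot 1
352: h=0 => slot 0
Table: [352, 404, ., ., 664, 940, ., ., 107, 591, .]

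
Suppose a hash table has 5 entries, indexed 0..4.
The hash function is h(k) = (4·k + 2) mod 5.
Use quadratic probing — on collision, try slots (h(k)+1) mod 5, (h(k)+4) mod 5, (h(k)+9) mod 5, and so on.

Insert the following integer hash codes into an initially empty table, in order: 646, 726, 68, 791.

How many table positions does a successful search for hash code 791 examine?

3

646 hashes to 1; slot 1 is free -> place at 1.
726 hashes to 1; 1 taken -> place at 2.
68 hashes to 4; slot 4 is free -> place at 4.
791 hashes to 1; 1,2 taken -> place at 0.
Table: [791, 646, 726, ∅, 68]
Lookup 791: h=1, probe 1,2,0 → found at 0.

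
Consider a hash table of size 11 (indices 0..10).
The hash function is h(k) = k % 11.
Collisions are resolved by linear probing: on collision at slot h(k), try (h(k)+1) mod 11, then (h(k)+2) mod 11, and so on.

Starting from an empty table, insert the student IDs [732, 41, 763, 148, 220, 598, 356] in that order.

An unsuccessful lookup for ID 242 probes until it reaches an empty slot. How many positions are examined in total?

732: h=6 => slot 6
41: h=8 => slot 8
763: h=4 => slot 4
148: h=5 => slot 5
220: h=0 => slot 0
598: h=4, probe 4,5,6,7 => slot 7
356: h=4, probe 4,5,6,7,8,9 => slot 9
Table: [220, —, —, —, 763, 148, 732, 598, 41, 356, —]
Lookup 242: h=0, probe 0,1 → slot 1 empty, not found.

2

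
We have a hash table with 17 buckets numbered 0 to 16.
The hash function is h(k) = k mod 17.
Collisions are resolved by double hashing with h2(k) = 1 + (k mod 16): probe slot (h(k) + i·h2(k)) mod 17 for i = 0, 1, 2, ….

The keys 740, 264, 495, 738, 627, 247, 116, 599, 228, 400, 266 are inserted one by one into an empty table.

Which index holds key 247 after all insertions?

0

740 hashes to 9; slot 9 is free => place at 9.
264 hashes to 9, h2=9; 9 taken => place at 1.
495 hashes to 2; slot 2 is free => place at 2.
738 hashes to 7; slot 7 is free => place at 7.
627 hashes to 15; slot 15 is free => place at 15.
247 hashes to 9, h2=8; 9 taken => place at 0.
116 hashes to 14; slot 14 is free => place at 14.
599 hashes to 4; slot 4 is free => place at 4.
228 hashes to 7, h2=5; 7 taken => place at 12.
400 hashes to 9, h2=1; 9 taken => place at 10.
266 hashes to 11; slot 11 is free => place at 11.
Table: [247, 264, 495, —, 599, —, —, 738, —, 740, 400, 266, 228, —, 116, 627, —]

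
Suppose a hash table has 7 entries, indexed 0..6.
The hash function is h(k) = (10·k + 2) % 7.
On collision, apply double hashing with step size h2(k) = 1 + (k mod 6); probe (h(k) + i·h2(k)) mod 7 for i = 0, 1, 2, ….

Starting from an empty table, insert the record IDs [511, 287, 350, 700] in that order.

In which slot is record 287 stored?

Insert 511: h=2, slot 2 empty → index 2.
Insert 287: h=2, h2=6, slot 2 occupied → index 1.
Insert 350: h=2, h2=3, slot 2 occupied → index 5.
Insert 700: h=2, h2=5, slot 2 occupied → index 0.
Table: [700, 287, 511, -, -, 350, -]

1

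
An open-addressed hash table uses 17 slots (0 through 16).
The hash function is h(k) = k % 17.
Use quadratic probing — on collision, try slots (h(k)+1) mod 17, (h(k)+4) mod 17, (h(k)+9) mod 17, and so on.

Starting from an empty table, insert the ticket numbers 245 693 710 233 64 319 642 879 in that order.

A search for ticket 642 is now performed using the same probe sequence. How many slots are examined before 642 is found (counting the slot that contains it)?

245 hashes to 7; slot 7 is free -> place at 7.
693 hashes to 13; slot 13 is free -> place at 13.
710 hashes to 13; 13 taken -> place at 14.
233 hashes to 12; slot 12 is free -> place at 12.
64 hashes to 13; 13,14 taken -> place at 0.
319 hashes to 13; 13,14,0 taken -> place at 5.
642 hashes to 13; 13,14,0,5,12 taken -> place at 4.
879 hashes to 12; 12,13 taken -> place at 16.
Table: [64, -, -, -, 642, 319, -, 245, -, -, -, -, 233, 693, 710, -, 879]
Lookup 642: h=13, probe 13,14,0,5,12,4 → found at 4.

6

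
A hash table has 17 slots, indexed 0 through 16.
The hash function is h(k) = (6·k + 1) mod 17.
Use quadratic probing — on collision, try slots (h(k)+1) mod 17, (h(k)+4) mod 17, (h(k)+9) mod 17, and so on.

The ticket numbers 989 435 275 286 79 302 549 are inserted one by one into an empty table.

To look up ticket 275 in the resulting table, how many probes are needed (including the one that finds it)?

989: h=2 -> slot 2
435: h=10 -> slot 10
275: h=2, probe 2,3 -> slot 3
286: h=0 -> slot 0
79: h=16 -> slot 16
302: h=11 -> slot 11
549: h=14 -> slot 14
Table: [286, ., 989, 275, ., ., ., ., ., ., 435, 302, ., ., 549, ., 79]
Lookup 275: h=2, probe 2,3 → found at 3.

2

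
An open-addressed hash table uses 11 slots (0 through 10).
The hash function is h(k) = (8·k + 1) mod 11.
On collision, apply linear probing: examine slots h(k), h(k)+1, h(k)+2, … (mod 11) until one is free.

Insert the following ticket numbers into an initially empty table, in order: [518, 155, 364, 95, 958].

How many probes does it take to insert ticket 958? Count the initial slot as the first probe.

4

518: h=9 → slot 9
155: h=9, probe 9,10 → slot 10
364: h=9, probe 9,10,0 → slot 0
95: h=2 → slot 2
958: h=9, probe 9,10,0,1 → slot 1
Table: [364, 958, 95, ., ., ., ., ., ., 518, 155]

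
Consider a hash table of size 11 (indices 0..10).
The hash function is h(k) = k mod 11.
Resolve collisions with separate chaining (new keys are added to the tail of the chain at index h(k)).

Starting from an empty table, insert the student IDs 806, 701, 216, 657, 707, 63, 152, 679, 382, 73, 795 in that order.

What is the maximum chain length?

5

Insert 806: h=3, bucket 3 empty -> new chain.
Insert 701: h=8, bucket 8 empty -> new chain.
Insert 216: h=7, bucket 7 empty -> new chain.
Insert 657: h=8, bucket 8 nonempty -> append to chain.
Insert 707: h=3, bucket 3 nonempty -> append to chain.
Insert 63: h=8, bucket 8 nonempty -> append to chain.
Insert 152: h=9, bucket 9 empty -> new chain.
Insert 679: h=8, bucket 8 nonempty -> append to chain.
Insert 382: h=8, bucket 8 nonempty -> append to chain.
Insert 73: h=7, bucket 7 nonempty -> append to chain.
Insert 795: h=3, bucket 3 nonempty -> append to chain.
Final buckets:
0: -
1: -
2: -
3: 806 -> 707 -> 795
4: -
5: -
6: -
7: 216 -> 73
8: 701 -> 657 -> 63 -> 679 -> 382
9: 152
10: -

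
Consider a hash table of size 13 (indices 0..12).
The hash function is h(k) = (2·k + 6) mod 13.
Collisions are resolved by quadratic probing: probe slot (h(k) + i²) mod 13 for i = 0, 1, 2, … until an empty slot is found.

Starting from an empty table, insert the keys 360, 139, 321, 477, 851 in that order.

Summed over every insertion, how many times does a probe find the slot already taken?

360 hashes to 11; slot 11 is free -> place at 11.
139 hashes to 11; 11 taken -> place at 12.
321 hashes to 11; 11,12 taken -> place at 2.
477 hashes to 11; 11,12,2 taken -> place at 7.
851 hashes to 5; slot 5 is free -> place at 5.
Table: [-, -, 321, -, -, 851, -, 477, -, -, -, 360, 139]

6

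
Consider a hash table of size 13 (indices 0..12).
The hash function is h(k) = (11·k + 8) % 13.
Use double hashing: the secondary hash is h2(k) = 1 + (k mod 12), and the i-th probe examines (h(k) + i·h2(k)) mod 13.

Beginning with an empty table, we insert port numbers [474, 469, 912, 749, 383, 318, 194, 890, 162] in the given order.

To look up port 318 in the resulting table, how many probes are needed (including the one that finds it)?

474 hashes to 9; slot 9 is free -> place at 9.
469 hashes to 6; slot 6 is free -> place at 6.
912 hashes to 4; slot 4 is free -> place at 4.
749 hashes to 5; slot 5 is free -> place at 5.
383 hashes to 9, h2=12; 9 taken -> place at 8.
318 hashes to 9, h2=7; 9 taken -> place at 3.
194 hashes to 10; slot 10 is free -> place at 10.
890 hashes to 9, h2=3; 9 taken -> place at 12.
162 hashes to 9, h2=7; 9,3,10,4 taken -> place at 11.
Table: [-, -, -, 318, 912, 749, 469, -, 383, 474, 194, 162, 890]
Lookup 318: h=9, h2=7, probe 9,3 → found at 3.

2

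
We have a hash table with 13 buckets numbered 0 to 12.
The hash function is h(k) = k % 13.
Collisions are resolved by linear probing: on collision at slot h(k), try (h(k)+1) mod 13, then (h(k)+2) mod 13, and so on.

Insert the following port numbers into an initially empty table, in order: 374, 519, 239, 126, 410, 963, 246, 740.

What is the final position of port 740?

2

374: h=10 -> slot 10
519: h=12 -> slot 12
239: h=5 -> slot 5
126: h=9 -> slot 9
410: h=7 -> slot 7
963: h=1 -> slot 1
246: h=12, probe 12,0 -> slot 0
740: h=12, probe 12,0,1,2 -> slot 2
Table: [246, 963, 740, ., ., 239, ., 410, ., 126, 374, ., 519]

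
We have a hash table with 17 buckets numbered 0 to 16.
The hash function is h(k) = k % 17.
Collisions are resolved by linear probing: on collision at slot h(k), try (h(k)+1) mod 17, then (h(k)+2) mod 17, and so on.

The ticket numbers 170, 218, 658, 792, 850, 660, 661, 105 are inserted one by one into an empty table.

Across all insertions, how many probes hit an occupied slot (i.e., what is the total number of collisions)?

Insert 170: h=0, slot 0 empty => index 0.
Insert 218: h=14, slot 14 empty => index 14.
Insert 658: h=12, slot 12 empty => index 12.
Insert 792: h=10, slot 10 empty => index 10.
Insert 850: h=0, slot 0 occupied => index 1.
Insert 660: h=14, slot 14 occupied => index 15.
Insert 661: h=15, slot 15 occupied => index 16.
Insert 105: h=3, slot 3 empty => index 3.
Table: [170, 850, -, 105, -, -, -, -, -, -, 792, -, 658, -, 218, 660, 661]

3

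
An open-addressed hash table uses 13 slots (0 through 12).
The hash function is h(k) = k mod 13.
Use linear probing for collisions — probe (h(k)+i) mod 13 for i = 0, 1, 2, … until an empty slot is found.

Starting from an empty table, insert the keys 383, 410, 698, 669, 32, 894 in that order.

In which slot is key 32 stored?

10

Insert 383: h=6, slot 6 empty -> index 6.
Insert 410: h=7, slot 7 empty -> index 7.
Insert 698: h=9, slot 9 empty -> index 9.
Insert 669: h=6, slots 6,7 occupied -> index 8.
Insert 32: h=6, slots 6,7,8,9 occupied -> index 10.
Insert 894: h=10, slot 10 occupied -> index 11.
Table: [., ., ., ., ., ., 383, 410, 669, 698, 32, 894, .]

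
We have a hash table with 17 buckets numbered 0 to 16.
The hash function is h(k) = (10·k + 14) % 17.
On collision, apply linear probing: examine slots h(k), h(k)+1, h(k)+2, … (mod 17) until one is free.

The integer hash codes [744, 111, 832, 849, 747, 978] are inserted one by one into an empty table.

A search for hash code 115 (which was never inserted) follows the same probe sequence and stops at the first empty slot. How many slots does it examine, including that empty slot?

2

Insert 744: h=8, slot 8 empty => index 8.
Insert 111: h=2, slot 2 empty => index 2.
Insert 832: h=4, slot 4 empty => index 4.
Insert 849: h=4, slot 4 occupied => index 5.
Insert 747: h=4, slots 4,5 occupied => index 6.
Insert 978: h=2, slot 2 occupied => index 3.
Table: [—, —, 111, 978, 832, 849, 747, —, 744, —, —, —, —, —, —, —, —]
Lookup 115: h=8, probe 8,9 → slot 9 empty, not found.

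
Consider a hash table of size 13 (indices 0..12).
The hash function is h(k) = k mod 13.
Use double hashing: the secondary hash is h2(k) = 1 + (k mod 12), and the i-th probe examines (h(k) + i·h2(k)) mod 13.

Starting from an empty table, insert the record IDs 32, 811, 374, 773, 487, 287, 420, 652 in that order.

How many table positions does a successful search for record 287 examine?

2

32 hashes to 6; slot 6 is free => place at 6.
811 hashes to 5; slot 5 is free => place at 5.
374 hashes to 10; slot 10 is free => place at 10.
773 hashes to 6, h2=6; 6 taken => place at 12.
487 hashes to 6, h2=8; 6 taken => place at 1.
287 hashes to 1, h2=12; 1 taken => place at 0.
420 hashes to 4; slot 4 is free => place at 4.
652 hashes to 2; slot 2 is free => place at 2.
Table: [287, 487, 652, -, 420, 811, 32, -, -, -, 374, -, 773]
Lookup 287: h=1, h2=12, probe 1,0 → found at 0.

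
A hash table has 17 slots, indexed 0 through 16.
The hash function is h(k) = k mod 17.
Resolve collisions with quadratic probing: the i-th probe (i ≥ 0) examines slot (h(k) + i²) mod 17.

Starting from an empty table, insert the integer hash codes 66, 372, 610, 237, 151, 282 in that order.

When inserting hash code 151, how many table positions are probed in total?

4

66 hashes to 15; slot 15 is free → place at 15.
372 hashes to 15; 15 taken → place at 16.
610 hashes to 15; 15,16 taken → place at 2.
237 hashes to 16; 16 taken → place at 0.
151 hashes to 15; 15,16,2 taken → place at 7.
282 hashes to 10; slot 10 is free → place at 10.
Table: [237, ∅, 610, ∅, ∅, ∅, ∅, 151, ∅, ∅, 282, ∅, ∅, ∅, ∅, 66, 372]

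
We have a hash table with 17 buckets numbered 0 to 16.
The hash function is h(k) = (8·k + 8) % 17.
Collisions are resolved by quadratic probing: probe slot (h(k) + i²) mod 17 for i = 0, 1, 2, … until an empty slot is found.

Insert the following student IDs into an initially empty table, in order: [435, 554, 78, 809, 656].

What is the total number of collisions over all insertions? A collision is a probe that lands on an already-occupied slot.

435: h=3 -> slot 3
554: h=3, probe 3,4 -> slot 4
78: h=3, probe 3,4,7 -> slot 7
809: h=3, probe 3,4,7,12 -> slot 12
656: h=3, probe 3,4,7,12,2 -> slot 2
Table: [_, _, 656, 435, 554, _, _, 78, _, _, _, _, 809, _, _, _, _]

10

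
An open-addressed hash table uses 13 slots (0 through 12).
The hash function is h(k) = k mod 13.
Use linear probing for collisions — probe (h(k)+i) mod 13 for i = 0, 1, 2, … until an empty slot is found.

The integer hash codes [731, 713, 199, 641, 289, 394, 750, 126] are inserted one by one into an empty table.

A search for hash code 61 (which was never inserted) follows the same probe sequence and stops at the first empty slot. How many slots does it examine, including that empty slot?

4

731: h=3 → slot 3
713: h=11 → slot 11
199: h=4 → slot 4
641: h=4, probe 4,5 → slot 5
289: h=3, probe 3,4,5,6 → slot 6
394: h=4, probe 4,5,6,7 → slot 7
750: h=9 → slot 9
126: h=9, probe 9,10 → slot 10
Table: [_, _, _, 731, 199, 641, 289, 394, _, 750, 126, 713, _]
Lookup 61: h=9, probe 9,10,11,12 → slot 12 empty, not found.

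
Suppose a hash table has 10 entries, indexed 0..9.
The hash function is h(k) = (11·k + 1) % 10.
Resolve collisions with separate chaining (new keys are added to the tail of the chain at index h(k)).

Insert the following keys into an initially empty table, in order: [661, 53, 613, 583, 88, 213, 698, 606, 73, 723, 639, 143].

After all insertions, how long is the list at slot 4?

Insert 661: h=2, bucket 2 empty -> new chain.
Insert 53: h=4, bucket 4 empty -> new chain.
Insert 613: h=4, bucket 4 nonempty -> append to chain.
Insert 583: h=4, bucket 4 nonempty -> append to chain.
Insert 88: h=9, bucket 9 empty -> new chain.
Insert 213: h=4, bucket 4 nonempty -> append to chain.
Insert 698: h=9, bucket 9 nonempty -> append to chain.
Insert 606: h=7, bucket 7 empty -> new chain.
Insert 73: h=4, bucket 4 nonempty -> append to chain.
Insert 723: h=4, bucket 4 nonempty -> append to chain.
Insert 639: h=0, bucket 0 empty -> new chain.
Insert 143: h=4, bucket 4 nonempty -> append to chain.
Final buckets:
0: 639
1: ∅
2: 661
3: ∅
4: 53 -> 613 -> 583 -> 213 -> 73 -> 723 -> 143
5: ∅
6: ∅
7: 606
8: ∅
9: 88 -> 698

7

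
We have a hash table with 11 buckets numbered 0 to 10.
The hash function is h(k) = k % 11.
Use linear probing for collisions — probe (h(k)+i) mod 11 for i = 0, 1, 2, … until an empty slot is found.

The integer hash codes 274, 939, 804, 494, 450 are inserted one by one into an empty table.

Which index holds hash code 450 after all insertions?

2

274 hashes to 10; slot 10 is free → place at 10.
939 hashes to 4; slot 4 is free → place at 4.
804 hashes to 1; slot 1 is free → place at 1.
494 hashes to 10; 10 taken → place at 0.
450 hashes to 10; 10,0,1 taken → place at 2.
Table: [494, 804, 450, —, 939, —, —, —, —, —, 274]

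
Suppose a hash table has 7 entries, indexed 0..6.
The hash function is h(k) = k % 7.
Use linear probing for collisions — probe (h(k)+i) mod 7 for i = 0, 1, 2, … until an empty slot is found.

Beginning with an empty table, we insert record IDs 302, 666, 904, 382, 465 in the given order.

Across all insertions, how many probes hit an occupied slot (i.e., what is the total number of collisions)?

5

Insert 302: h=1, slot 1 empty -> index 1.
Insert 666: h=1, slot 1 occupied -> index 2.
Insert 904: h=1, slots 1,2 occupied -> index 3.
Insert 382: h=4, slot 4 empty -> index 4.
Insert 465: h=3, slots 3,4 occupied -> index 5.
Table: [∅, 302, 666, 904, 382, 465, ∅]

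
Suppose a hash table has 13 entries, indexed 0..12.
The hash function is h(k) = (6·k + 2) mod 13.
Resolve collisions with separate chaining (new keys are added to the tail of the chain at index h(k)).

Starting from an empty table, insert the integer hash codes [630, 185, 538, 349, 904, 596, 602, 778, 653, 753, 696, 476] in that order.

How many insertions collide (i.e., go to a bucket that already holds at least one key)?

4

630 -> bucket 12
185 -> bucket 7
538 -> bucket 6
349 -> bucket 3
904 -> bucket 5
596 -> bucket 3 (collision)
602 -> bucket 0
778 -> bucket 3 (collision)
653 -> bucket 7 (collision)
753 -> bucket 9
696 -> bucket 5 (collision)
476 -> bucket 11
Final buckets:
0: 602
1: .
2: .
3: 349 -> 596 -> 778
4: .
5: 904 -> 696
6: 538
7: 185 -> 653
8: .
9: 753
10: .
11: 476
12: 630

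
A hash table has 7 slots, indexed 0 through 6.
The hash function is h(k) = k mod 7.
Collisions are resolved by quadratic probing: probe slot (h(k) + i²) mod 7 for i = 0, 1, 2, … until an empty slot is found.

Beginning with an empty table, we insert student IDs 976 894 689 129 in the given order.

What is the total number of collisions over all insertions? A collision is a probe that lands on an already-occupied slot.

3

976: h=3 → slot 3
894: h=5 → slot 5
689: h=3, probe 3,4 → slot 4
129: h=3, probe 3,4,0 → slot 0
Table: [129, ., ., 976, 689, 894, .]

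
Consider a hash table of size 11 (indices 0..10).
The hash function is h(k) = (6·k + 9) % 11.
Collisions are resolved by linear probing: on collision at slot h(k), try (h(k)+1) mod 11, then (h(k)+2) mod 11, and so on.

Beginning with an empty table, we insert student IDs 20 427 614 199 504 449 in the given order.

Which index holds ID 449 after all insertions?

1

20 hashes to 8; slot 8 is free => place at 8.
427 hashes to 8; 8 taken => place at 9.
614 hashes to 8; 8,9 taken => place at 10.
199 hashes to 4; slot 4 is free => place at 4.
504 hashes to 8; 8,9,10 taken => place at 0.
449 hashes to 8; 8,9,10,0 taken => place at 1.
Table: [504, 449, ∅, ∅, 199, ∅, ∅, ∅, 20, 427, 614]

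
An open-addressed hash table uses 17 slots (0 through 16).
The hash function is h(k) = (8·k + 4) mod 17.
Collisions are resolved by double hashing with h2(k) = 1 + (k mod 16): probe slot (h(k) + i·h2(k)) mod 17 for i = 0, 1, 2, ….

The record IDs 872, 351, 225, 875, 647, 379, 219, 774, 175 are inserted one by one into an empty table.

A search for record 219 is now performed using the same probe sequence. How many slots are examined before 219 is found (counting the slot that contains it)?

6

872: h=10 => slot 10
351: h=7 => slot 7
225: h=2 => slot 2
875: h=0 => slot 0
647: h=12 => slot 12
379: h=10, h2=12, probe 10,5 => slot 5
219: h=5, h2=12, probe 5,0,12,7,2,14 => slot 14
774: h=8 => slot 8
175: h=10, h2=16, probe 10,9 => slot 9
Table: [875, _, 225, _, _, 379, _, 351, 774, 175, 872, _, 647, _, 219, _, _]
Lookup 219: h=5, h2=12, probe 5,0,12,7,2,14 → found at 14.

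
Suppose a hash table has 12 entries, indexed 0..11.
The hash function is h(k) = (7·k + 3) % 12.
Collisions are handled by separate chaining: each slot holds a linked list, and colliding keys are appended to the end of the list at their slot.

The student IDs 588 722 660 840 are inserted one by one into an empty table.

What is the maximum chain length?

Insert 588: h=3, bucket 3 empty -> new chain.
Insert 722: h=5, bucket 5 empty -> new chain.
Insert 660: h=3, bucket 3 nonempty -> append to chain.
Insert 840: h=3, bucket 3 nonempty -> append to chain.
Final buckets:
0: _
1: _
2: _
3: 588 -> 660 -> 840
4: _
5: 722
6: _
7: _
8: _
9: _
10: _
11: _

3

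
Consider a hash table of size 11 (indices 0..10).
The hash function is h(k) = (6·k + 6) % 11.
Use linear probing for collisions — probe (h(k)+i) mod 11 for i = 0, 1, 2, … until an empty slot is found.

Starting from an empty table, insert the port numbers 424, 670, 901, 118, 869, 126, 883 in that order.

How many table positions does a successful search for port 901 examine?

424 hashes to 9; slot 9 is free → place at 9.
670 hashes to 0; slot 0 is free → place at 0.
901 hashes to 0; 0 taken → place at 1.
118 hashes to 10; slot 10 is free → place at 10.
869 hashes to 6; slot 6 is free → place at 6.
126 hashes to 3; slot 3 is free → place at 3.
883 hashes to 2; slot 2 is free → place at 2.
Table: [670, 901, 883, 126, —, —, 869, —, —, 424, 118]
Lookup 901: h=0, probe 0,1 → found at 1.

2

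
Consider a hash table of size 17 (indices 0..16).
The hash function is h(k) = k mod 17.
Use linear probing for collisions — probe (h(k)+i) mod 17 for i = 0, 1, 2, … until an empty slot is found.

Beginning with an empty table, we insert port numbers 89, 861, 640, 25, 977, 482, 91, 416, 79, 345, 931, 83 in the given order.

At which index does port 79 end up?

13

89: h=4 → slot 4
861: h=11 → slot 11
640: h=11, probe 11,12 → slot 12
25: h=8 → slot 8
977: h=8, probe 8,9 → slot 9
482: h=6 → slot 6
91: h=6, probe 6,7 → slot 7
416: h=8, probe 8,9,10 → slot 10
79: h=11, probe 11,12,13 → slot 13
345: h=5 → slot 5
931: h=13, probe 13,14 → slot 14
83: h=15 → slot 15
Table: [., ., ., ., 89, 345, 482, 91, 25, 977, 416, 861, 640, 79, 931, 83, .]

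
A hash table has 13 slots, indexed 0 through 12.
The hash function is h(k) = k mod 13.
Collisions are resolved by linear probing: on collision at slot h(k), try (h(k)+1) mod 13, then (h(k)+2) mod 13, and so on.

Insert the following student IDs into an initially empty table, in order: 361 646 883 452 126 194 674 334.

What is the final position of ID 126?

0

Insert 361: h=10, slot 10 empty -> index 10.
Insert 646: h=9, slot 9 empty -> index 9.
Insert 883: h=12, slot 12 empty -> index 12.
Insert 452: h=10, slot 10 occupied -> index 11.
Insert 126: h=9, slots 9,10,11,12 occupied -> index 0.
Insert 194: h=12, slots 12,0 occupied -> index 1.
Insert 674: h=11, slots 11,12,0,1 occupied -> index 2.
Insert 334: h=9, slots 9,10,11,12,0,1,2 occupied -> index 3.
Table: [126, 194, 674, 334, -, -, -, -, -, 646, 361, 452, 883]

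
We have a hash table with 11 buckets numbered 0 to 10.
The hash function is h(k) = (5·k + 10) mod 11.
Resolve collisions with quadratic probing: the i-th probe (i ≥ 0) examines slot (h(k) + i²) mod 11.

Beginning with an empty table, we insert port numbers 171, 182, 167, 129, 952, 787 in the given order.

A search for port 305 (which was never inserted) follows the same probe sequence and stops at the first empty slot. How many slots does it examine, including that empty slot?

171 hashes to 7; slot 7 is free -> place at 7.
182 hashes to 7; 7 taken -> place at 8.
167 hashes to 9; slot 9 is free -> place at 9.
129 hashes to 6; slot 6 is free -> place at 6.
952 hashes to 7; 7,8 taken -> place at 0.
787 hashes to 7; 7,8,0 taken -> place at 5.
Table: [952, _, _, _, _, 787, 129, 171, 182, 167, _]
Lookup 305: h=6, probe 6,7,10 → slot 10 empty, not found.

3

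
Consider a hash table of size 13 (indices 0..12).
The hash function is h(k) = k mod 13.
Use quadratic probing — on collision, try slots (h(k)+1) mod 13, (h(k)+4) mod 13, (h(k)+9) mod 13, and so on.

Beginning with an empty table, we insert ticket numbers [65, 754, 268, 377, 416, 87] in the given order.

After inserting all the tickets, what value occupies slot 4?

377

65 hashes to 0; slot 0 is free => place at 0.
754 hashes to 0; 0 taken => place at 1.
268 hashes to 8; slot 8 is free => place at 8.
377 hashes to 0; 0,1 taken => place at 4.
416 hashes to 0; 0,1,4 taken => place at 9.
87 hashes to 9; 9 taken => place at 10.
Table: [65, 754, —, —, 377, —, —, —, 268, 416, 87, —, —]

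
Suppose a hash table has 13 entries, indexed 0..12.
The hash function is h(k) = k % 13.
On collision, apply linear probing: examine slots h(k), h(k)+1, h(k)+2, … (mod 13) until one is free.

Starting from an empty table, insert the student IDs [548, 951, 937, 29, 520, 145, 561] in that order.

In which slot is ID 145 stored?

Insert 548: h=2, slot 2 empty -> index 2.
Insert 951: h=2, slot 2 occupied -> index 3.
Insert 937: h=1, slot 1 empty -> index 1.
Insert 29: h=3, slot 3 occupied -> index 4.
Insert 520: h=0, slot 0 empty -> index 0.
Insert 145: h=2, slots 2,3,4 occupied -> index 5.
Insert 561: h=2, slots 2,3,4,5 occupied -> index 6.
Table: [520, 937, 548, 951, 29, 145, 561, —, —, —, —, —, —]

5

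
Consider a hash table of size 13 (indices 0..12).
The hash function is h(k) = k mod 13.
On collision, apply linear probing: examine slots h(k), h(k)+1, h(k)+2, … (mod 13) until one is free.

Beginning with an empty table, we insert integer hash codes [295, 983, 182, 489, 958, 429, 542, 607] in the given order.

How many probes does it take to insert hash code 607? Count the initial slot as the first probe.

295 hashes to 9; slot 9 is free → place at 9.
983 hashes to 8; slot 8 is free → place at 8.
182 hashes to 0; slot 0 is free → place at 0.
489 hashes to 8; 8,9 taken → place at 10.
958 hashes to 9; 9,10 taken → place at 11.
429 hashes to 0; 0 taken → place at 1.
542 hashes to 9; 9,10,11 taken → place at 12.
607 hashes to 9; 9,10,11,12,0,1 taken → place at 2.
Table: [182, 429, 607, ., ., ., ., ., 983, 295, 489, 958, 542]

7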